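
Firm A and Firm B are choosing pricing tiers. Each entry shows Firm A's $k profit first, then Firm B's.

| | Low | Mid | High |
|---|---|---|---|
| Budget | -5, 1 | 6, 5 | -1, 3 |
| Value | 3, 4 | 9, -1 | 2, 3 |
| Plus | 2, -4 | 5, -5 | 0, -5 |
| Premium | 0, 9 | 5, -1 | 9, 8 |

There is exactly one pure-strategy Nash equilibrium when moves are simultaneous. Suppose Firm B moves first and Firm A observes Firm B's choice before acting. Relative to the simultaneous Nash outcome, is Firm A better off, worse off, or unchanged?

better off

Firm A best-responds to each possible Firm B move:
- Low: BR = Value, leader payoff 4.
- Mid: BR = Value, leader payoff -1.
- High: BR = Premium, leader payoff 8.
Among 4, -1, 8, the best is 8 at High. Subgame-perfect outcome: (Premium, High) with payoffs (9, 8).
Now find the simultaneous Nash equilibrium.
Firm A's best replies: Low→Value; Mid→Value; High→Premium.
Firm B's best replies: Budget→Mid; Value→Low; Plus→Low; Premium→Low.
Only (Value, Low) has each player best-responding; Nash payoffs (3, 4).
Firm A earns 9 sequentially versus 3 at the Nash outcome: better off.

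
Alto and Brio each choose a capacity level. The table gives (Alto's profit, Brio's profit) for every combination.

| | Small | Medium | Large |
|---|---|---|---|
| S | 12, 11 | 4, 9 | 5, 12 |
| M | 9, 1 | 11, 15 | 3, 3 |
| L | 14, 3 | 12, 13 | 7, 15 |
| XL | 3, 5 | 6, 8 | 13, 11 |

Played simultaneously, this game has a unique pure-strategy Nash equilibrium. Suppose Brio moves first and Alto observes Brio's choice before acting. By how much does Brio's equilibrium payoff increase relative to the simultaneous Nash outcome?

2

Work backward from Alto's decision.
- Small: Alto compares 12, 9, 14, 3 and picks L; Brio would get 3.
- Medium: Alto compares 4, 11, 12, 6 and picks L; Brio would get 13.
- Large: Alto compares 5, 3, 7, 13 and picks XL; Brio would get 11.
Brio's induced payoffs are 3, 13, 11, so Brio commits to Medium. Subgame-perfect outcome: (L, Medium) with payoffs (12, 13).
Under simultaneous play:
Alto's best replies: Small→L; Medium→L; Large→XL.
Brio's best replies: S→Large; M→Medium; L→Large; XL→Large.
Only (XL, Large) has each player best-responding; Nash payoffs (13, 11).
Brio's commitment gain: 13 − 11 = 2.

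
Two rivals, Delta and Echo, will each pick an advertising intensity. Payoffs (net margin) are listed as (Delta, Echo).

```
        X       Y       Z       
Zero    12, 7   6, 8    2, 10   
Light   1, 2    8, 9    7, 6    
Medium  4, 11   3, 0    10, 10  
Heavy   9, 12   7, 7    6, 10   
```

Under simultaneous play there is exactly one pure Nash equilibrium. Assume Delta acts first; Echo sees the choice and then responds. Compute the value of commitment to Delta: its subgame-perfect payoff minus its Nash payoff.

1

Work backward from Echo's decision.
- Zero: Echo compares 7, 8, 10 and picks Z; Delta would get 2.
- Light: Echo compares 2, 9, 6 and picks Y; Delta would get 8.
- Medium: Echo compares 11, 0, 10 and picks X; Delta would get 4.
- Heavy: Echo compares 12, 7, 10 and picks X; Delta would get 9.
Delta's induced payoffs are 2, 8, 4, 9, so Delta commits to Heavy. Subgame-perfect outcome: (Heavy, X) with payoffs (9, 12).
Now find the simultaneous Nash equilibrium.
Delta's best replies: X→Zero; Y→Light; Z→Medium.
Echo's best replies: Zero→Z; Light→Y; Medium→X; Heavy→X.
The unique mutual best reply is (Light, Y), giving (8, 9).
Delta's commitment gain: 9 − 8 = 1.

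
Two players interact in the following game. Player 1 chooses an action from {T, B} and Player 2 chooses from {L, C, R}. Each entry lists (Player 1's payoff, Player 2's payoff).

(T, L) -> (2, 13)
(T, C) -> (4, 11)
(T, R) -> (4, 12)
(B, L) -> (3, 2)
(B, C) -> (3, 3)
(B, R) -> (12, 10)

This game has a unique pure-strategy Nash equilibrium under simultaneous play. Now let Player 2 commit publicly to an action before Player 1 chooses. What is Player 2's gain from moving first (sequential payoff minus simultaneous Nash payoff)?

1

Work backward from Player 1's decision.
- L: BR = B, leader payoff 2.
- C: BR = T, leader payoff 11.
- R: BR = B, leader payoff 10.
Player 2's induced payoffs are 2, 11, 10, so Player 2 commits to C. Subgame-perfect outcome: (T, C) with payoffs (4, 11).
Under simultaneous play:
Player 1's best replies: L→B; C→T; R→B.
Player 2's best replies: T→L; B→R.
The unique mutual best reply is (B, R), giving (12, 10).
Player 2's commitment gain: 11 − 10 = 1.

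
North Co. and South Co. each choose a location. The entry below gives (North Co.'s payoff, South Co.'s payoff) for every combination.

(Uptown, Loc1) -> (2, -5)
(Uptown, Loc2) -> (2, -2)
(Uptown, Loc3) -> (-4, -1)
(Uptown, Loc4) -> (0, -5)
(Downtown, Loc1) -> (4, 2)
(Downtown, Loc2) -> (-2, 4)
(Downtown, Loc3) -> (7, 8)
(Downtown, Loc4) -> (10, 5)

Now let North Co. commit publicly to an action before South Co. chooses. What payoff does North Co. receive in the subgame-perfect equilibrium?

Solve by backward induction (North Co. leads).
- Uptown: BR = Loc3, leader payoff -4.
- Downtown: BR = Loc3, leader payoff 7.
Maximizing over -4, 7, North Co. chooses Downtown. Subgame-perfect outcome: (Downtown, Loc3) with payoffs (7, 8).

7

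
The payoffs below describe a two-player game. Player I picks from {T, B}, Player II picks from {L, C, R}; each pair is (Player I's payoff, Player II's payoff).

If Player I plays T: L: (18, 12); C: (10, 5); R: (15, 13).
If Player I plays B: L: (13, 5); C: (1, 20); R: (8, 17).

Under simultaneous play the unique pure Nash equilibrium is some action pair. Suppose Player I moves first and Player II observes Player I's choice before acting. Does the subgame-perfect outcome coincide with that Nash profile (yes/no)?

yes

Player II best-responds to each possible Player I move:
- T: BR = R, leader payoff 15.
- B: BR = C, leader payoff 1.
Player I's induced payoffs are 15, 1, so Player I commits to T. Subgame-perfect outcome: (T, R) with payoffs (15, 13).
Now find the simultaneous Nash equilibrium.
Player I's best replies: L→T; C→T; R→T.
Player II's best replies: T→R; B→C.
The unique mutual best reply is (T, R), giving (15, 13).
Sequential outcome (T, R) coincides with the Nash profile (T, R).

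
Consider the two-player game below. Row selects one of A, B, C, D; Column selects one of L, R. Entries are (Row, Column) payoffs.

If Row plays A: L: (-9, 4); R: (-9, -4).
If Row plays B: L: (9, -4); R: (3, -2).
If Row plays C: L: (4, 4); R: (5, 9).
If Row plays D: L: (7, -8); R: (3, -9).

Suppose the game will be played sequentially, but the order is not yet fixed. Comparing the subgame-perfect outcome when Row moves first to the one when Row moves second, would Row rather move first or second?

first

If Row leads: Column's best replies are A→L, B→R, C→R, D→L; Row's induced payoffs -9, 3, 5, 7; outcome (D, L), payoffs (7, -8).
If Column leads: Row's best replies are L→B, R→C; Column's induced payoffs -4, 9; outcome (C, R), payoffs (5, 9).
Row gets 7 moving first and 5 moving second, so Row prefers to move first.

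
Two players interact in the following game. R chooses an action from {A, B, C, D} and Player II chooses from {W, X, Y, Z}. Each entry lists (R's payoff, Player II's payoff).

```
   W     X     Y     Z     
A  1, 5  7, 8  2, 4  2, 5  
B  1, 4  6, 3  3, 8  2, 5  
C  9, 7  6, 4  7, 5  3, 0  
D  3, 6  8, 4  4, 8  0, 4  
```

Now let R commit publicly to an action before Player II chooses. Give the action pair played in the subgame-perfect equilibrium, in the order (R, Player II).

(C, W)

Player II best-responds to each possible R move:
- A → Player II plays X (best of 5, 8, 4, 5); R gets 7.
- B → Player II plays Y (best of 4, 3, 8, 5); R gets 3.
- C → Player II plays W (best of 7, 4, 5, 0); R gets 9.
- D → Player II plays Y (best of 6, 4, 8, 4); R gets 4.
Maximizing over 7, 3, 9, 4, R chooses C. Subgame-perfect outcome: (C, W) with payoffs (9, 7).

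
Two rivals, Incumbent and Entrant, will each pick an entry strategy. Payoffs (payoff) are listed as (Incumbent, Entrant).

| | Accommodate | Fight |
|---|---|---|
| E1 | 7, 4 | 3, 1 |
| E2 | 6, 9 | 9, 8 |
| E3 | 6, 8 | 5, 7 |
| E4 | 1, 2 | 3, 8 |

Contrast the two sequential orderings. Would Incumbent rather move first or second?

second

If Incumbent leads: Entrant's best replies are E1→Accommodate, E2→Accommodate, E3→Accommodate, E4→Fight; Incumbent's induced payoffs 7, 6, 6, 3; outcome (E1, Accommodate), payoffs (7, 4).
If Entrant leads: Incumbent's best replies are Accommodate→E1, Fight→E2; Entrant's induced payoffs 4, 8; outcome (E2, Fight), payoffs (9, 8).
Incumbent gets 7 moving first and 9 moving second, so Incumbent prefers to move second.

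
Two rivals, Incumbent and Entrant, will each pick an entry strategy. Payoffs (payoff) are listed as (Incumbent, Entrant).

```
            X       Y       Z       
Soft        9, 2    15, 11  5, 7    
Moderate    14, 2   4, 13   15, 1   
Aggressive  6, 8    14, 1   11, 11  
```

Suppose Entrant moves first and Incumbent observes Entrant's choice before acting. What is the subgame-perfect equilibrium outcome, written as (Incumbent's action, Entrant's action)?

Backward induction with Entrant moving first.
- X: BR = Moderate, leader payoff 2.
- Y: BR = Soft, leader payoff 11.
- Z: BR = Moderate, leader payoff 1.
Maximizing over 2, 11, 1, Entrant chooses Y. Subgame-perfect outcome: (Soft, Y) with payoffs (15, 11).

(Soft, Y)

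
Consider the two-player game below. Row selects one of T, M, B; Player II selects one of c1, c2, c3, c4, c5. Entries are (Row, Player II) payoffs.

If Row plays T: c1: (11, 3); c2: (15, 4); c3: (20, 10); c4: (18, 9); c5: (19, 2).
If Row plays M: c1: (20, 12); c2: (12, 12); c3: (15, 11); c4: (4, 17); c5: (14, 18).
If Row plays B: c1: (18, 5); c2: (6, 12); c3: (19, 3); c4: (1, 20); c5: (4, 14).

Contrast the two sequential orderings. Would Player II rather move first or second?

first

If Row leads: Player II's best replies are T→c3, M→c5, B→c4; Row's induced payoffs 20, 14, 1; outcome (T, c3), payoffs (20, 10).
If Player II leads: Row's best replies are c1→M, c2→T, c3→T, c4→T, c5→T; Player II's induced payoffs 12, 4, 10, 9, 2; outcome (M, c1), payoffs (20, 12).
Player II gets 12 moving first and 10 moving second, so Player II prefers to move first.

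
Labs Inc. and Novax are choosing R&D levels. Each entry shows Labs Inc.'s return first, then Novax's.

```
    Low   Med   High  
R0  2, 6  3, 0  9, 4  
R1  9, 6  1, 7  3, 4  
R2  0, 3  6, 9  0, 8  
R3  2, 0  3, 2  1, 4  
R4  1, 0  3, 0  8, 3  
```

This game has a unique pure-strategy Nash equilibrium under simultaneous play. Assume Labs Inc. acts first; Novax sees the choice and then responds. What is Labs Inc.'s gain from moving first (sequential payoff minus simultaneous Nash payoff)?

Solve by backward induction (Labs Inc. leads).
- R0: Novax compares 6, 0, 4 and picks Low; Labs Inc. would get 2.
- R1: Novax compares 6, 7, 4 and picks Med; Labs Inc. would get 1.
- R2: Novax compares 3, 9, 8 and picks Med; Labs Inc. would get 6.
- R3: Novax compares 0, 2, 4 and picks High; Labs Inc. would get 1.
- R4: Novax compares 0, 0, 3 and picks High; Labs Inc. would get 8.
Labs Inc.'s induced payoffs are 2, 1, 6, 1, 8, so Labs Inc. commits to R4. Subgame-perfect outcome: (R4, High) with payoffs (8, 3).
Under simultaneous play:
Labs Inc.'s best replies: Low→R1; Med→R2; High→R0.
Novax's best replies: R0→Low; R1→Med; R2→Med; R3→High; R4→High.
Only (R2, Med) has each player best-responding; Nash payoffs (6, 9).
Labs Inc.'s commitment gain: 8 − 6 = 2.

2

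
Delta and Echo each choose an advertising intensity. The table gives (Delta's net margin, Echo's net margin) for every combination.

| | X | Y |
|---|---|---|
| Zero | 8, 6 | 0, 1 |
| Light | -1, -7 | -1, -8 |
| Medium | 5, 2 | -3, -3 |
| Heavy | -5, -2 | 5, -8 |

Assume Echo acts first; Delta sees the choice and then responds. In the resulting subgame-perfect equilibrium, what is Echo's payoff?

Delta best-responds to each possible Echo move:
- X → Delta plays Zero (best of 8, -1, 5, -5); Echo gets 6.
- Y → Delta plays Heavy (best of 0, -1, -3, 5); Echo gets -8.
Among 6, -8, the best is 6 at X. Subgame-perfect outcome: (Zero, X) with payoffs (8, 6).

6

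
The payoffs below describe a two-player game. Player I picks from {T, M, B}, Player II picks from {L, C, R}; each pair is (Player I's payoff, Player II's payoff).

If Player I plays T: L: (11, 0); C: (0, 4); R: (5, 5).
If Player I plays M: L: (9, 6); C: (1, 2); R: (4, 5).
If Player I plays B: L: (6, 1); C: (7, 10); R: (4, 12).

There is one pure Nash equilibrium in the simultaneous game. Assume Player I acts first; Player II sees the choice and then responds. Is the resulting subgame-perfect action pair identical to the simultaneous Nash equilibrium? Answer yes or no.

no

Work backward from Player II's decision.
- T: BR = R, leader payoff 5.
- M: BR = L, leader payoff 9.
- B: BR = R, leader payoff 4.
Player I's induced payoffs are 5, 9, 4, so Player I commits to M. Subgame-perfect outcome: (M, L) with payoffs (9, 6).
Under simultaneous play:
Player I's best replies: L→T; C→B; R→T.
Player II's best replies: T→R; M→L; B→R.
The unique mutual best reply is (T, R), giving (5, 5).
Sequential outcome (M, L) differs from the Nash profile (T, R).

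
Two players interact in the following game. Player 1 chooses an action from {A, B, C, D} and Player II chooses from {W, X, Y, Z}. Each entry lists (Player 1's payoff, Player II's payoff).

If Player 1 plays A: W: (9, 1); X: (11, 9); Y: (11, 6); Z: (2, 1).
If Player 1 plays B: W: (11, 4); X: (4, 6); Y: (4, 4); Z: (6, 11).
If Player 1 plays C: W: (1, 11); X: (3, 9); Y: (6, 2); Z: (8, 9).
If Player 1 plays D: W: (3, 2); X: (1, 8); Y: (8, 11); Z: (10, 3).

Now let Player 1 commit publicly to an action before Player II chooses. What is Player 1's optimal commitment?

A

Solve by backward induction (Player 1 leads).
- A → Player II plays X (best of 1, 9, 6, 1); Player 1 gets 11.
- B → Player II plays Z (best of 4, 6, 4, 11); Player 1 gets 6.
- C → Player II plays W (best of 11, 9, 2, 9); Player 1 gets 1.
- D → Player II plays Y (best of 2, 8, 11, 3); Player 1 gets 8.
Maximizing over 11, 6, 1, 8, Player 1 chooses A. Subgame-perfect outcome: (A, X) with payoffs (11, 9).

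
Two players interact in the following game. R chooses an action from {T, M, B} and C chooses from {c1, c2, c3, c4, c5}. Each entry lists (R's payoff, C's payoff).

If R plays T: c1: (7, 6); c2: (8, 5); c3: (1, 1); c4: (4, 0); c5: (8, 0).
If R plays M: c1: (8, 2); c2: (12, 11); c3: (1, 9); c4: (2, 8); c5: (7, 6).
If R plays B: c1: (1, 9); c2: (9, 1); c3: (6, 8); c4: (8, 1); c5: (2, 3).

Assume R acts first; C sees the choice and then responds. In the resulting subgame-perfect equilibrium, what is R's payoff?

Backward induction with R moving first.
- T: C compares 6, 5, 1, 0, 0 and picks c1; R would get 7.
- M: C compares 2, 11, 9, 8, 6 and picks c2; R would get 12.
- B: C compares 9, 1, 8, 1, 3 and picks c1; R would get 1.
Among 7, 12, 1, the best is 12 at M. Subgame-perfect outcome: (M, c2) with payoffs (12, 11).

12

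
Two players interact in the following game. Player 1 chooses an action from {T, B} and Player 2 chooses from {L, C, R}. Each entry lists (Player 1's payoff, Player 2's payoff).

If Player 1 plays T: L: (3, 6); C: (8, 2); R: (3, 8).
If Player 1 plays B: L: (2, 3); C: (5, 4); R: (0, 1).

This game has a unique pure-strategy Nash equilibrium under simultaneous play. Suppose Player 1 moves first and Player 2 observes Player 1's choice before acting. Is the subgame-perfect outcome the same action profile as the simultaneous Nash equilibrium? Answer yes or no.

Work backward from Player 2's decision.
- T: Player 2 compares 6, 2, 8 and picks R; Player 1 would get 3.
- B: Player 2 compares 3, 4, 1 and picks C; Player 1 would get 5.
Maximizing over 3, 5, Player 1 chooses B. Subgame-perfect outcome: (B, C) with payoffs (5, 4).
Under simultaneous play:
Player 1's best replies: L→T; C→T; R→T.
Player 2's best replies: T→R; B→C.
The unique mutual best reply is (T, R), giving (3, 8).
Sequential outcome (B, C) differs from the Nash profile (T, R).

no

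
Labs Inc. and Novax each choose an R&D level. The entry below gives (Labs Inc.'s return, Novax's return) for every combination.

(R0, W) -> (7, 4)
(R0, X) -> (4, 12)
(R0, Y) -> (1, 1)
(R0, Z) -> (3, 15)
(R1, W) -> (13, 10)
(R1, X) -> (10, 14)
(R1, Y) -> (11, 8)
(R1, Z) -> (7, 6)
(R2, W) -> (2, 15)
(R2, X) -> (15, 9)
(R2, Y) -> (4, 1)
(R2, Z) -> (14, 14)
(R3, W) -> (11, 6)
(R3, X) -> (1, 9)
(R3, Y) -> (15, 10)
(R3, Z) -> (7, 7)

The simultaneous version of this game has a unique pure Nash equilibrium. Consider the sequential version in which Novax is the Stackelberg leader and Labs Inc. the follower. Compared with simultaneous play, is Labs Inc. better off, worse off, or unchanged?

Labs Inc. best-responds to each possible Novax move:
- W: Labs Inc. compares 7, 13, 2, 11 and picks R1; Novax would get 10.
- X: Labs Inc. compares 4, 10, 15, 1 and picks R2; Novax would get 9.
- Y: Labs Inc. compares 1, 11, 4, 15 and picks R3; Novax would get 10.
- Z: Labs Inc. compares 3, 7, 14, 7 and picks R2; Novax would get 14.
Among 10, 9, 10, 14, the best is 14 at Z. Subgame-perfect outcome: (R2, Z) with payoffs (14, 14).
Now find the simultaneous Nash equilibrium.
Labs Inc.'s best replies: W→R1; X→R2; Y→R3; Z→R2.
Novax's best replies: R0→Z; R1→X; R2→W; R3→Y.
The unique mutual best reply is (R3, Y), giving (15, 10).
Labs Inc. earns 14 sequentially versus 15 at the Nash outcome: worse off.

worse off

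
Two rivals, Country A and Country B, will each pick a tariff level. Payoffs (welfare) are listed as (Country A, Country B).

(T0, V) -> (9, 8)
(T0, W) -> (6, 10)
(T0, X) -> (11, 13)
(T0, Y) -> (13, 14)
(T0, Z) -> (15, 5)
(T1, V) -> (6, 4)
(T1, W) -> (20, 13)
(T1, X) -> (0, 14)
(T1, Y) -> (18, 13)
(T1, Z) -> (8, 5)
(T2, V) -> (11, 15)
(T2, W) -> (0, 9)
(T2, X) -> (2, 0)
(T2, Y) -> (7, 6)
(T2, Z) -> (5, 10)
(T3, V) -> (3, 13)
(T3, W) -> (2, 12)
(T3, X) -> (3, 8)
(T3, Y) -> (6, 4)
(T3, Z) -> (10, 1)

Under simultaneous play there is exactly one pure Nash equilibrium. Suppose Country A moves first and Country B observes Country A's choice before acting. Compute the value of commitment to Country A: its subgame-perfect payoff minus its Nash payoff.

2

Solve by backward induction (Country A leads).
- T0 → Country B plays Y (best of 8, 10, 13, 14, 5); Country A gets 13.
- T1 → Country B plays X (best of 4, 13, 14, 13, 5); Country A gets 0.
- T2 → Country B plays V (best of 15, 9, 0, 6, 10); Country A gets 11.
- T3 → Country B plays V (best of 13, 12, 8, 4, 1); Country A gets 3.
Country A's induced payoffs are 13, 0, 11, 3, so Country A commits to T0. Subgame-perfect outcome: (T0, Y) with payoffs (13, 14).
Under simultaneous play:
Country A's best replies: V→T2; W→T1; X→T0; Y→T1; Z→T0.
Country B's best replies: T0→Y; T1→X; T2→V; T3→V.
Only (T2, V) has each player best-responding; Nash payoffs (11, 15).
Country A's commitment gain: 13 − 11 = 2.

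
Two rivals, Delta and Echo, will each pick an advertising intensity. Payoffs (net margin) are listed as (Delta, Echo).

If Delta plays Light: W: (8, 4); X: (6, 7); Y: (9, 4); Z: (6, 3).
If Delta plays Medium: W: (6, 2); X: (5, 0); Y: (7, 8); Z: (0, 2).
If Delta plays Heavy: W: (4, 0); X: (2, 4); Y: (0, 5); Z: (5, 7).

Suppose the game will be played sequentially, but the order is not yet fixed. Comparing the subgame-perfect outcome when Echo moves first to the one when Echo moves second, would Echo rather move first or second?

second

If Delta leads: Echo's best replies are Light→X, Medium→Y, Heavy→Z; Delta's induced payoffs 6, 7, 5; outcome (Medium, Y), payoffs (7, 8).
If Echo leads: Delta's best replies are W→Light, X→Light, Y→Light, Z→Light; Echo's induced payoffs 4, 7, 4, 3; outcome (Light, X), payoffs (6, 7).
Echo gets 7 moving first and 8 moving second, so Echo prefers to move second.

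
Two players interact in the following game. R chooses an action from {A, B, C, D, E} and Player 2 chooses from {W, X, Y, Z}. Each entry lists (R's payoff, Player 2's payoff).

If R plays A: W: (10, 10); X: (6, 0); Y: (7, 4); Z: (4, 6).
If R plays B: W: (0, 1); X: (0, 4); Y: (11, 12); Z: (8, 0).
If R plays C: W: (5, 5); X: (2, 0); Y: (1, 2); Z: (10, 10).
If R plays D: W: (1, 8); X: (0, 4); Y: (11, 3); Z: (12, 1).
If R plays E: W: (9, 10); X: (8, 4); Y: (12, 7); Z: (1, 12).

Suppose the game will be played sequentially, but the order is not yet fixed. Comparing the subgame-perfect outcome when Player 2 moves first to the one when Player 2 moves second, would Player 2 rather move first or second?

second

If R leads: Player 2's best replies are A→W, B→Y, C→Z, D→W, E→Z; R's induced payoffs 10, 11, 10, 1, 1; outcome (B, Y), payoffs (11, 12).
If Player 2 leads: R's best replies are W→A, X→E, Y→E, Z→D; Player 2's induced payoffs 10, 4, 7, 1; outcome (A, W), payoffs (10, 10).
Player 2 gets 10 moving first and 12 moving second, so Player 2 prefers to move second.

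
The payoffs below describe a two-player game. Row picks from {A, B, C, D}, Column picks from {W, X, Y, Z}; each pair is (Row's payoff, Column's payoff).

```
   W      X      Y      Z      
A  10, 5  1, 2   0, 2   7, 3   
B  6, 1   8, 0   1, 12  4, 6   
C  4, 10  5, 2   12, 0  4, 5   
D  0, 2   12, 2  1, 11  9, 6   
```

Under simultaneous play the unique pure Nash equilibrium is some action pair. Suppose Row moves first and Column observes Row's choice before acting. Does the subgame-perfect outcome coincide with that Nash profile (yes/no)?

yes

Work backward from Column's decision.
- A: BR = W, leader payoff 10.
- B: BR = Y, leader payoff 1.
- C: BR = W, leader payoff 4.
- D: BR = Y, leader payoff 1.
Maximizing over 10, 1, 4, 1, Row chooses A. Subgame-perfect outcome: (A, W) with payoffs (10, 5).
Now find the simultaneous Nash equilibrium.
Row's best replies: W→A; X→D; Y→C; Z→D.
Column's best replies: A→W; B→Y; C→W; D→Y.
The unique mutual best reply is (A, W), giving (10, 5).
Sequential outcome (A, W) coincides with the Nash profile (A, W).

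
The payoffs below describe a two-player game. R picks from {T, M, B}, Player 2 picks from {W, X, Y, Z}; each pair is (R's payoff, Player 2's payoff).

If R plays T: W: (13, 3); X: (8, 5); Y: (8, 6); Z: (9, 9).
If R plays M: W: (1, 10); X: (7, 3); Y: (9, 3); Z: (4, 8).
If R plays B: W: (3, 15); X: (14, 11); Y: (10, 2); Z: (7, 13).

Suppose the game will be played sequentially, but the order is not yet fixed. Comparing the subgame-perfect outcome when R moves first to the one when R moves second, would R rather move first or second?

If R leads: Player 2's best replies are T→Z, M→W, B→W; R's induced payoffs 9, 1, 3; outcome (T, Z), payoffs (9, 9).
If Player 2 leads: R's best replies are W→T, X→B, Y→B, Z→T; Player 2's induced payoffs 3, 11, 2, 9; outcome (B, X), payoffs (14, 11).
R gets 9 moving first and 14 moving second, so R prefers to move second.

second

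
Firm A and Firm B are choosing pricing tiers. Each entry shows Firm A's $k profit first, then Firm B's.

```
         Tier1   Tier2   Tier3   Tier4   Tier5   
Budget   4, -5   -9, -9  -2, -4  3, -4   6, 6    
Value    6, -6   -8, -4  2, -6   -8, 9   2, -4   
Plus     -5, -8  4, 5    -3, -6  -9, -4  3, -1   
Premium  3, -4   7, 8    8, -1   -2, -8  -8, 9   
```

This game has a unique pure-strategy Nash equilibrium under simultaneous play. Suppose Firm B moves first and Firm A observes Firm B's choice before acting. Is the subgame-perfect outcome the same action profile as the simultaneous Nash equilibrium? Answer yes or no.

Backward induction with Firm B moving first.
- Tier1: Firm A compares 4, 6, -5, 3 and picks Value; Firm B would get -6.
- Tier2: Firm A compares -9, -8, 4, 7 and picks Premium; Firm B would get 8.
- Tier3: Firm A compares -2, 2, -3, 8 and picks Premium; Firm B would get -1.
- Tier4: Firm A compares 3, -8, -9, -2 and picks Budget; Firm B would get -4.
- Tier5: Firm A compares 6, 2, 3, -8 and picks Budget; Firm B would get 6.
Among -6, 8, -1, -4, 6, the best is 8 at Tier2. Subgame-perfect outcome: (Premium, Tier2) with payoffs (7, 8).
For the simultaneous game, intersect best replies.
Firm A's best replies: Tier1→Value; Tier2→Premium; Tier3→Premium; Tier4→Budget; Tier5→Budget.
Firm B's best replies: Budget→Tier5; Value→Tier4; Plus→Tier2; Premium→Tier5.
Only (Budget, Tier5) has each player best-responding; Nash payoffs (6, 6).
Sequential outcome (Premium, Tier2) differs from the Nash profile (Budget, Tier5).

no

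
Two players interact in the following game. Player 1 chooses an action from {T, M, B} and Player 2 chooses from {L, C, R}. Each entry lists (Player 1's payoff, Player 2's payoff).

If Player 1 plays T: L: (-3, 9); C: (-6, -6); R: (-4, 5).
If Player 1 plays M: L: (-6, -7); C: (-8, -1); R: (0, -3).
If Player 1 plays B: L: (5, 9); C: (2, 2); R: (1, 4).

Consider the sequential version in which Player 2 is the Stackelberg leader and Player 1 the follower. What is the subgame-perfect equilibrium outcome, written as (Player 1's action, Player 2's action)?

Player 1 best-responds to each possible Player 2 move:
- L: BR = B, leader payoff 9.
- C: BR = B, leader payoff 2.
- R: BR = B, leader payoff 4.
Among 9, 2, 4, the best is 9 at L. Subgame-perfect outcome: (B, L) with payoffs (5, 9).

(B, L)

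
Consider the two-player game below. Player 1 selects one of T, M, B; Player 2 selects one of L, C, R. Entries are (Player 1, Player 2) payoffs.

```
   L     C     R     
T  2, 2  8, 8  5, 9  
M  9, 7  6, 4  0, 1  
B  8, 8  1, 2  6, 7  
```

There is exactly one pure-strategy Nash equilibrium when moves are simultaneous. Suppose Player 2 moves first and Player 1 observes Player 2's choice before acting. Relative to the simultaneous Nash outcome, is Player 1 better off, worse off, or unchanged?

Backward induction with Player 2 moving first.
- L: BR = M, leader payoff 7.
- C: BR = T, leader payoff 8.
- R: BR = B, leader payoff 7.
Maximizing over 7, 8, 7, Player 2 chooses C. Subgame-perfect outcome: (T, C) with payoffs (8, 8).
Under simultaneous play:
Player 1's best replies: L→M; C→T; R→B.
Player 2's best replies: T→R; M→L; B→L.
Only (M, L) has each player best-responding; Nash payoffs (9, 7).
Player 1 earns 8 sequentially versus 9 at the Nash outcome: worse off.

worse off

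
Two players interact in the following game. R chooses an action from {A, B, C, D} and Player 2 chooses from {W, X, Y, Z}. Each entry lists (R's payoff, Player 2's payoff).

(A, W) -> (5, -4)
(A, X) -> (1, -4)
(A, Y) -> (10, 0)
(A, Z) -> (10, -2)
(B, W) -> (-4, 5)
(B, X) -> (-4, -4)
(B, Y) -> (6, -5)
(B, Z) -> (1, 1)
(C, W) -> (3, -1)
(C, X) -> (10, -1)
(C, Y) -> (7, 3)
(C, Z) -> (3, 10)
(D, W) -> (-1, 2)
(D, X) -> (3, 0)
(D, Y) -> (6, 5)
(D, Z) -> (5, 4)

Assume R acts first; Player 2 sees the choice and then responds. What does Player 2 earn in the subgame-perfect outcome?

Backward induction with R moving first.
- A: BR = Y, leader payoff 10.
- B: BR = W, leader payoff -4.
- C: BR = Z, leader payoff 3.
- D: BR = Y, leader payoff 6.
Maximizing over 10, -4, 3, 6, R chooses A. Subgame-perfect outcome: (A, Y) with payoffs (10, 0).

0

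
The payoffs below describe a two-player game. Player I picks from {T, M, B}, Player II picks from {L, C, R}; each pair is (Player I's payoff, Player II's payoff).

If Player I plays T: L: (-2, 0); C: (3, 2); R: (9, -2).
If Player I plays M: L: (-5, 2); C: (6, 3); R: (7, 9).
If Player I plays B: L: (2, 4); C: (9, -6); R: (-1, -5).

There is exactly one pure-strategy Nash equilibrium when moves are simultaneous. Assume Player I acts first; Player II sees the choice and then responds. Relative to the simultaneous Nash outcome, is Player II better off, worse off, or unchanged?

Backward induction with Player I moving first.
- T: BR = C, leader payoff 3.
- M: BR = R, leader payoff 7.
- B: BR = L, leader payoff 2.
Player I's induced payoffs are 3, 7, 2, so Player I commits to M. Subgame-perfect outcome: (M, R) with payoffs (7, 9).
Now find the simultaneous Nash equilibrium.
Player I's best replies: L→B; C→B; R→T.
Player II's best replies: T→C; M→R; B→L.
Only (B, L) has each player best-responding; Nash payoffs (2, 4).
Player II earns 9 sequentially versus 4 at the Nash outcome: better off.

better off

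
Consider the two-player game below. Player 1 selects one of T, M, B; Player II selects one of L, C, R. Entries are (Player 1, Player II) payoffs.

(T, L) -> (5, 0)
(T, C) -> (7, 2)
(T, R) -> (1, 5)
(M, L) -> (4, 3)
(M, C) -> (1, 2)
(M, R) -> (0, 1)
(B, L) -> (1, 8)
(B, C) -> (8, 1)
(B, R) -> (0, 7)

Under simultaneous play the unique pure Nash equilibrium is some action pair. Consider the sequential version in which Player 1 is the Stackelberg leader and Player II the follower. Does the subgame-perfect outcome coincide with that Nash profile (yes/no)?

no

Player II best-responds to each possible Player 1 move:
- T → Player II plays R (best of 0, 2, 5); Player 1 gets 1.
- M → Player II plays L (best of 3, 2, 1); Player 1 gets 4.
- B → Player II plays L (best of 8, 1, 7); Player 1 gets 1.
Maximizing over 1, 4, 1, Player 1 chooses M. Subgame-perfect outcome: (M, L) with payoffs (4, 3).
For the simultaneous game, intersect best replies.
Player 1's best replies: L→T; C→B; R→T.
Player II's best replies: T→R; M→L; B→L.
The unique mutual best reply is (T, R), giving (1, 5).
Sequential outcome (M, L) differs from the Nash profile (T, R).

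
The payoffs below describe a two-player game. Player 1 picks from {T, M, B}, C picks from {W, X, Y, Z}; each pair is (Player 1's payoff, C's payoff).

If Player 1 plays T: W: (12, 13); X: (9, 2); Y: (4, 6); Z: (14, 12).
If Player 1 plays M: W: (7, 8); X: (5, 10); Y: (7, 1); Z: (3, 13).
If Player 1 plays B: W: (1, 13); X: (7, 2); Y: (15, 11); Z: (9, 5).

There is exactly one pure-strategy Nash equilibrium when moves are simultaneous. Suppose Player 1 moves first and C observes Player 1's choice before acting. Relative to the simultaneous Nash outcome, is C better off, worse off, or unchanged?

unchanged

Backward induction with Player 1 moving first.
- T: BR = W, leader payoff 12.
- M: BR = Z, leader payoff 3.
- B: BR = W, leader payoff 1.
Player 1's induced payoffs are 12, 3, 1, so Player 1 commits to T. Subgame-perfect outcome: (T, W) with payoffs (12, 13).
For the simultaneous game, intersect best replies.
Player 1's best replies: W→T; X→T; Y→B; Z→T.
C's best replies: T→W; M→Z; B→W.
Only (T, W) has each player best-responding; Nash payoffs (12, 13).
C earns 13 sequentially versus 13 at the Nash outcome: unchanged.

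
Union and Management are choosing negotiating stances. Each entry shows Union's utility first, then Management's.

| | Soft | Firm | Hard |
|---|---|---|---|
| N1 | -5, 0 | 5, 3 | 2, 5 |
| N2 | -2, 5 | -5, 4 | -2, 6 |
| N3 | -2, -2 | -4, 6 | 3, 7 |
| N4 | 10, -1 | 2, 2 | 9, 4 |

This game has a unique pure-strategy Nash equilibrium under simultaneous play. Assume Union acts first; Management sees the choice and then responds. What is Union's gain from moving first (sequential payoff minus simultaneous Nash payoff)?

Management best-responds to each possible Union move:
- N1: Management compares 0, 3, 5 and picks Hard; Union would get 2.
- N2: Management compares 5, 4, 6 and picks Hard; Union would get -2.
- N3: Management compares -2, 6, 7 and picks Hard; Union would get 3.
- N4: Management compares -1, 2, 4 and picks Hard; Union would get 9.
Maximizing over 2, -2, 3, 9, Union chooses N4. Subgame-perfect outcome: (N4, Hard) with payoffs (9, 4).
Under simultaneous play:
Union's best replies: Soft→N4; Firm→N1; Hard→N4.
Management's best replies: N1→Hard; N2→Hard; N3→Hard; N4→Hard.
Only (N4, Hard) has each player best-responding; Nash payoffs (9, 4).
Union's commitment gain: 9 − 9 = 0.

0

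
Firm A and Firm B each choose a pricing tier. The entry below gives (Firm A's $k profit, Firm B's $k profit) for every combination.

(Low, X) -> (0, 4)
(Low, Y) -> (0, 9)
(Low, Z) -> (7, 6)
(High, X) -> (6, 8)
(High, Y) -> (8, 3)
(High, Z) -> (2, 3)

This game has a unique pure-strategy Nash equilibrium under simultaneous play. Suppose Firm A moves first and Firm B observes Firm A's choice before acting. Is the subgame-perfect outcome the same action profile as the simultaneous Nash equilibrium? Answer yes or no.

Work backward from Firm B's decision.
- Low → Firm B plays Y (best of 4, 9, 6); Firm A gets 0.
- High → Firm B plays X (best of 8, 3, 3); Firm A gets 6.
Maximizing over 0, 6, Firm A chooses High. Subgame-perfect outcome: (High, X) with payoffs (6, 8).
Now find the simultaneous Nash equilibrium.
Firm A's best replies: X→High; Y→High; Z→Low.
Firm B's best replies: Low→Y; High→X.
Only (High, X) has each player best-responding; Nash payoffs (6, 8).
Sequential outcome (High, X) coincides with the Nash profile (High, X).

yes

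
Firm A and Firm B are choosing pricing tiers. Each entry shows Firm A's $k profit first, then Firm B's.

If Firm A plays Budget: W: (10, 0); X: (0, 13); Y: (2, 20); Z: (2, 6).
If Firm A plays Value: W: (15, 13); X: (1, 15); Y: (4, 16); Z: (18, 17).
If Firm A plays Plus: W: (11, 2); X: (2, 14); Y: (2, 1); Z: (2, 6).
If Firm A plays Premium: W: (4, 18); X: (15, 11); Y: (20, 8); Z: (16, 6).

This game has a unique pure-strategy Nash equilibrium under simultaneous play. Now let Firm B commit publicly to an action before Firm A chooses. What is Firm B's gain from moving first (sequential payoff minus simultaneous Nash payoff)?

Work backward from Firm A's decision.
- W → Firm A plays Value (best of 10, 15, 11, 4); Firm B gets 13.
- X → Firm A plays Premium (best of 0, 1, 2, 15); Firm B gets 11.
- Y → Firm A plays Premium (best of 2, 4, 2, 20); Firm B gets 8.
- Z → Firm A plays Value (best of 2, 18, 2, 16); Firm B gets 17.
Among 13, 11, 8, 17, the best is 17 at Z. Subgame-perfect outcome: (Value, Z) with payoffs (18, 17).
Now find the simultaneous Nash equilibrium.
Firm A's best replies: W→Value; X→Premium; Y→Premium; Z→Value.
Firm B's best replies: Budget→Y; Value→Z; Plus→X; Premium→W.
Only (Value, Z) has each player best-responding; Nash payoffs (18, 17).
Firm B's commitment gain: 17 − 17 = 0.

0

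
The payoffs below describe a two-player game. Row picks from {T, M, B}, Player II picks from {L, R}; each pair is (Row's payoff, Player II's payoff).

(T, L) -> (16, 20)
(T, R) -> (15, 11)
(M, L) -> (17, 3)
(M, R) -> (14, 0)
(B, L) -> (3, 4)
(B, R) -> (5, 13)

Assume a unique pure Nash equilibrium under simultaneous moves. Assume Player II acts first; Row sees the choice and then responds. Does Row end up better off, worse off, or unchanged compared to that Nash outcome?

worse off

Row best-responds to each possible Player II move:
- L: Row compares 16, 17, 3 and picks M; Player II would get 3.
- R: Row compares 15, 14, 5 and picks T; Player II would get 11.
Maximizing over 3, 11, Player II chooses R. Subgame-perfect outcome: (T, R) with payoffs (15, 11).
For the simultaneous game, intersect best replies.
Row's best replies: L→M; R→T.
Player II's best replies: T→L; M→L; B→R.
Only (M, L) has each player best-responding; Nash payoffs (17, 3).
Row earns 15 sequentially versus 17 at the Nash outcome: worse off.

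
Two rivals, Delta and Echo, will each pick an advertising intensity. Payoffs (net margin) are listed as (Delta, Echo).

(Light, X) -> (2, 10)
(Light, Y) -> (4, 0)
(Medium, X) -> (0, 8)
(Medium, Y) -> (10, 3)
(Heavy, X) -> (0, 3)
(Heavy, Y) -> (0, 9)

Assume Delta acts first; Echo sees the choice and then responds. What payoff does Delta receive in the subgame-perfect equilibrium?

2

Work backward from Echo's decision.
- Light → Echo plays X (best of 10, 0); Delta gets 2.
- Medium → Echo plays X (best of 8, 3); Delta gets 0.
- Heavy → Echo plays Y (best of 3, 9); Delta gets 0.
Maximizing over 2, 0, 0, Delta chooses Light. Subgame-perfect outcome: (Light, X) with payoffs (2, 10).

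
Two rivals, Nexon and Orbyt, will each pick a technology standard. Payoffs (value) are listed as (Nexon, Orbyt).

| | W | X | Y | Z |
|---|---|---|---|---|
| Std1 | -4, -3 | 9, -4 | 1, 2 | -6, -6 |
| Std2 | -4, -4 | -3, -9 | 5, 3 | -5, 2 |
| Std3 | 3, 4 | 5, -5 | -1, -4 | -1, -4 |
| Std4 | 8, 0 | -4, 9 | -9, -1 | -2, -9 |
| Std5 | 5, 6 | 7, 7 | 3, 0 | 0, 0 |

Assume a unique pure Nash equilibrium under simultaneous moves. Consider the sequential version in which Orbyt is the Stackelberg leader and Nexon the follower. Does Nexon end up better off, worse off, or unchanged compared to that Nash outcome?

Backward induction with Orbyt moving first.
- W: Nexon compares -4, -4, 3, 8, 5 and picks Std4; Orbyt would get 0.
- X: Nexon compares 9, -3, 5, -4, 7 and picks Std1; Orbyt would get -4.
- Y: Nexon compares 1, 5, -1, -9, 3 and picks Std2; Orbyt would get 3.
- Z: Nexon compares -6, -5, -1, -2, 0 and picks Std5; Orbyt would get 0.
Orbyt's induced payoffs are 0, -4, 3, 0, so Orbyt commits to Y. Subgame-perfect outcome: (Std2, Y) with payoffs (5, 3).
For the simultaneous game, intersect best replies.
Nexon's best replies: W→Std4; X→Std1; Y→Std2; Z→Std5.
Orbyt's best replies: Std1→Y; Std2→Y; Std3→W; Std4→X; Std5→X.
The unique mutual best reply is (Std2, Y), giving (5, 3).
Nexon earns 5 sequentially versus 5 at the Nash outcome: unchanged.

unchanged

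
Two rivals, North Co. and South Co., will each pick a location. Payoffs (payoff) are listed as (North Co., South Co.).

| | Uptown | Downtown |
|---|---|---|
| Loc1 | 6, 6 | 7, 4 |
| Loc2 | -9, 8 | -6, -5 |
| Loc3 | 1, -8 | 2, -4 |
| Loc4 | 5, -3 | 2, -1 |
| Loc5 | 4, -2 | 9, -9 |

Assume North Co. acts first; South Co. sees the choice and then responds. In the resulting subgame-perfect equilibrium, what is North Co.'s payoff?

Work backward from South Co.'s decision.
- Loc1: BR = Uptown, leader payoff 6.
- Loc2: BR = Uptown, leader payoff -9.
- Loc3: BR = Downtown, leader payoff 2.
- Loc4: BR = Downtown, leader payoff 2.
- Loc5: BR = Uptown, leader payoff 4.
Among 6, -9, 2, 2, 4, the best is 6 at Loc1. Subgame-perfect outcome: (Loc1, Uptown) with payoffs (6, 6).

6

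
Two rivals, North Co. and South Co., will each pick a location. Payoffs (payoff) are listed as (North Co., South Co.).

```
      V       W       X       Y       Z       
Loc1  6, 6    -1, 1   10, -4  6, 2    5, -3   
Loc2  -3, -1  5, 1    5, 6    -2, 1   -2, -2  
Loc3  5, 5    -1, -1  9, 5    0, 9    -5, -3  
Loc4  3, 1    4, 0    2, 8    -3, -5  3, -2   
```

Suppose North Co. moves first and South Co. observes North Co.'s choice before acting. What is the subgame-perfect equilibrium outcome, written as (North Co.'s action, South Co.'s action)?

(Loc1, V)

Solve by backward induction (North Co. leads).
- Loc1 → South Co. plays V (best of 6, 1, -4, 2, -3); North Co. gets 6.
- Loc2 → South Co. plays X (best of -1, 1, 6, 1, -2); North Co. gets 5.
- Loc3 → South Co. plays Y (best of 5, -1, 5, 9, -3); North Co. gets 0.
- Loc4 → South Co. plays X (best of 1, 0, 8, -5, -2); North Co. gets 2.
Maximizing over 6, 5, 0, 2, North Co. chooses Loc1. Subgame-perfect outcome: (Loc1, V) with payoffs (6, 6).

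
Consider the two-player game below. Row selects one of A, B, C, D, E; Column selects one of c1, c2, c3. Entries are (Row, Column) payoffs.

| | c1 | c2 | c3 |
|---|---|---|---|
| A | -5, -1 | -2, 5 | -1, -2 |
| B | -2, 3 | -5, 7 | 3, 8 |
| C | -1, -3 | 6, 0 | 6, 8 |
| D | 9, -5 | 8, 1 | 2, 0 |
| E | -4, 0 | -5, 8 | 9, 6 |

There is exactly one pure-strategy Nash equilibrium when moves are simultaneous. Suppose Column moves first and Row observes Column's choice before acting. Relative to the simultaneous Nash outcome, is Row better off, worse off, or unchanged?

better off

Backward induction with Column moving first.
- c1 → Row plays D (best of -5, -2, -1, 9, -4); Column gets -5.
- c2 → Row plays D (best of -2, -5, 6, 8, -5); Column gets 1.
- c3 → Row plays E (best of -1, 3, 6, 2, 9); Column gets 6.
Maximizing over -5, 1, 6, Column chooses c3. Subgame-perfect outcome: (E, c3) with payoffs (9, 6).
Now find the simultaneous Nash equilibrium.
Row's best replies: c1→D; c2→D; c3→E.
Column's best replies: A→c2; B→c3; C→c3; D→c2; E→c2.
The unique mutual best reply is (D, c2), giving (8, 1).
Row earns 9 sequentially versus 8 at the Nash outcome: better off.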